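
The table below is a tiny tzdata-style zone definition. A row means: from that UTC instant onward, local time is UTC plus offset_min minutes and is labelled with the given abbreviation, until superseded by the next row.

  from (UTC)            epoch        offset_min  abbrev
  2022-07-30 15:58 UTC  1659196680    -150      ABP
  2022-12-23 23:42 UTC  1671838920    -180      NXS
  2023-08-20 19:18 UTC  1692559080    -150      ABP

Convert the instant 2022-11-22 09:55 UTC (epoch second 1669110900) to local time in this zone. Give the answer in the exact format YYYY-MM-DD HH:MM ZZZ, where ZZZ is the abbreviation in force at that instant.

Query: 2022-11-22 09:55 UTC
Rule 1/3 (ABP, -02:30): 2022-07-30 15:58 UTC ≤ query < 2022-12-23 23:42 UTC
9·60 + 55 - 150 = 445 min
445 = 0·1440 + 445; 445 = 7·60 + 25 → 07:25, same day
→ 2022-11-22 07:25 ABP

2022-11-22 07:25 ABP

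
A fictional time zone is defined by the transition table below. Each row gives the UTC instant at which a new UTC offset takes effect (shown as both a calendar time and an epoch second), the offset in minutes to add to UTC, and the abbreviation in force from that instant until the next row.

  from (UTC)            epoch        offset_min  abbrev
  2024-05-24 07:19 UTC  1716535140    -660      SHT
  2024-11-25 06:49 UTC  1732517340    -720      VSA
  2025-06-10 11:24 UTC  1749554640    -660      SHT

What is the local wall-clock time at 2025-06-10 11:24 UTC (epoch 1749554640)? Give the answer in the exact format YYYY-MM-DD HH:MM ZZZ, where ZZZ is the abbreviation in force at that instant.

Query: 2025-06-10 11:24 UTC
Rule 3/3 (SHT, -11:00): 2025-06-10 11:24 UTC ≤ query < +∞
11·60 + 24 - 660 = 24 min
24 = 0·1440 + 24; 24 = 0·60 + 24 → 00:24, same day
→ 2025-06-10 00:24 SHT

2025-06-10 00:24 SHT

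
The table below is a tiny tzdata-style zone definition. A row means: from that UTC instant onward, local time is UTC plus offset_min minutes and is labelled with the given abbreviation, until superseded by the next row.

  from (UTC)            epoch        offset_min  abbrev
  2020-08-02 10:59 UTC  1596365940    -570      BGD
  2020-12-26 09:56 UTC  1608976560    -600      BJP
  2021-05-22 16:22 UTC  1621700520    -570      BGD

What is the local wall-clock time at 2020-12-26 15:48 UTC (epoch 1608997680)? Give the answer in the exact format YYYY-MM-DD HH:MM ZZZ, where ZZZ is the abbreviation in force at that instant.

2020-12-26 05:48 BJP

Query: 2020-12-26 15:48 UTC
Rule 2/3 (BJP, -10:00): 2020-12-26 09:56 UTC ≤ query < 2021-05-22 16:22 UTC
15·60 + 48 - 600 = 348 min
348 = 0·1440 + 348; 348 = 5·60 + 48 → 05:48, same day
→ 2020-12-26 05:48 BJP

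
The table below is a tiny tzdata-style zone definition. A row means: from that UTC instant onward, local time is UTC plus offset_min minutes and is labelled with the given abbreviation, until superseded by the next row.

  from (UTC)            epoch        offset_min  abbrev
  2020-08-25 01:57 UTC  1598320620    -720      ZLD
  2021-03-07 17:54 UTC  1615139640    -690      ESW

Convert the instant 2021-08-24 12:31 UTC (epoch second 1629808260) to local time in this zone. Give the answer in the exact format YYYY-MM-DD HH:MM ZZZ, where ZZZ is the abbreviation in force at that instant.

Query: 2021-08-24 12:31 UTC
Rule 2/2 (ESW, -11:30): 2021-03-07 17:54 UTC ≤ query < +∞
12·60 + 31 - 690 = 61 min
61 = 0·1440 + 61; 61 = 1·60 + 1 → 01:01, same day
→ 2021-08-24 01:01 ESW

2021-08-24 01:01 ESW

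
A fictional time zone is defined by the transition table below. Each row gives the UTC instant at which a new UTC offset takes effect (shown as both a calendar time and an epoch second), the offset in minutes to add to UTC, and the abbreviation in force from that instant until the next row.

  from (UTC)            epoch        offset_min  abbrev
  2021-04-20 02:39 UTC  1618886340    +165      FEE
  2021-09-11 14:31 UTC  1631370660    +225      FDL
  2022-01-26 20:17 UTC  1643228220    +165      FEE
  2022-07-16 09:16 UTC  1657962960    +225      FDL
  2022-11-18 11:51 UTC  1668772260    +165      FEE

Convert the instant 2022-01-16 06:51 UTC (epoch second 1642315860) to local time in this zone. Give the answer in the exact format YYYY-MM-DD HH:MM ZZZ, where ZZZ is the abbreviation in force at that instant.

2022-01-16 10:36 FDL

Query: 2022-01-16 06:51 UTC
Rule 2/5 (FDL, +03:45): 2021-09-11 14:31 UTC ≤ query < 2022-01-26 20:17 UTC
6·60 + 51 + 225 = 636 min
636 = 0·1440 + 636; 636 = 10·60 + 36 → 10:36, same day
→ 2022-01-16 10:36 FDL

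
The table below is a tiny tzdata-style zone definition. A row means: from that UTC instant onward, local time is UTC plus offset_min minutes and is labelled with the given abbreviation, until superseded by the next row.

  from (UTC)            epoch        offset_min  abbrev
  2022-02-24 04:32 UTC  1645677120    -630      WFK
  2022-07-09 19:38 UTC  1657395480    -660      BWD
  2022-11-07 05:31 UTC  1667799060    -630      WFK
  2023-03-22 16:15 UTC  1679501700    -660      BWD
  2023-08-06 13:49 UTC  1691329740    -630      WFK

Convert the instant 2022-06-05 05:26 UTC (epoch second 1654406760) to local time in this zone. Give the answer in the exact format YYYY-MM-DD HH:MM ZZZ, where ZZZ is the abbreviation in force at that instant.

Query: 2022-06-05 05:26 UTC
Rule 1/5 (WFK, -10:30): 2022-02-24 04:32 UTC ≤ query < 2022-07-09 19:38 UTC
5·60 + 26 - 630 = -304 min
-304 = -1·1440 + 1136; 1136 = 18·60 + 56 → 18:56, 2022-06-05 - 1 day = 2022-06-04
→ 2022-06-04 18:56 WFK

2022-06-04 18:56 WFK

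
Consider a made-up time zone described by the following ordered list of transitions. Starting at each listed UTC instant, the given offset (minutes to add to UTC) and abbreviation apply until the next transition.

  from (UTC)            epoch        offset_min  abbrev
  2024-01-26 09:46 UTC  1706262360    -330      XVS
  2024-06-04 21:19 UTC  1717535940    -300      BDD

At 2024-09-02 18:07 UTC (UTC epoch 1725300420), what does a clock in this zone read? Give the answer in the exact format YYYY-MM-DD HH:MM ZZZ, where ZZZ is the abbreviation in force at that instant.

Query: 2024-09-02 18:07 UTC
Rule 2/2 (BDD, -05:00): 2024-06-04 21:19 UTC ≤ query < +∞
18·60 + 7 - 300 = 787 min
787 = 0·1440 + 787; 787 = 13·60 + 7 → 13:07, same day
→ 2024-09-02 13:07 BDD

2024-09-02 13:07 BDD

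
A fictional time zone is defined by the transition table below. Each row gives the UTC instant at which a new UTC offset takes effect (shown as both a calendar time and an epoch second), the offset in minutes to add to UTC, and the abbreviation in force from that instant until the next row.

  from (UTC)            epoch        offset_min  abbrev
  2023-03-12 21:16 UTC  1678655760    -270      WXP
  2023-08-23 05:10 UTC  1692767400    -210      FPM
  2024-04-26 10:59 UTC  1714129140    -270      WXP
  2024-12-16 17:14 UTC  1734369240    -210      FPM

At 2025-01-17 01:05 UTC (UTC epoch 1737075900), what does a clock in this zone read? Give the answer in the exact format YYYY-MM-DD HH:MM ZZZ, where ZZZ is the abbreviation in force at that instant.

Query: 2025-01-17 01:05 UTC
Rule 4/4 (FPM, -03:30): 2024-12-16 17:14 UTC ≤ query < +∞
1·60 + 5 - 210 = -145 min
-145 = -1·1440 + 1295; 1295 = 21·60 + 35 → 21:35, 2025-01-17 - 1 day = 2025-01-16
→ 2025-01-16 21:35 FPM

2025-01-16 21:35 FPM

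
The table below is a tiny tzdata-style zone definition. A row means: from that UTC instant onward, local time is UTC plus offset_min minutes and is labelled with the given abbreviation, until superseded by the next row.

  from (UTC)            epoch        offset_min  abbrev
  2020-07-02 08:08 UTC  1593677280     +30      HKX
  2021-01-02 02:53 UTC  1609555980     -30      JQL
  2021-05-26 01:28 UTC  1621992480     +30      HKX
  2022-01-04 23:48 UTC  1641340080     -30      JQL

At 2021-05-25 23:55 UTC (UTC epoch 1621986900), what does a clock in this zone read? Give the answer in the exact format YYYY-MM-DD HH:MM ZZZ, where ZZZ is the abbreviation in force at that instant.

2021-05-25 23:25 JQL

Query: 2021-05-25 23:55 UTC
Rule 2/4 (JQL, -00:30): 2021-01-02 02:53 UTC ≤ query < 2021-05-26 01:28 UTC
23·60 + 55 - 30 = 1405 min
1405 = 0·1440 + 1405; 1405 = 23·60 + 25 → 23:25, same day
→ 2021-05-25 23:25 JQL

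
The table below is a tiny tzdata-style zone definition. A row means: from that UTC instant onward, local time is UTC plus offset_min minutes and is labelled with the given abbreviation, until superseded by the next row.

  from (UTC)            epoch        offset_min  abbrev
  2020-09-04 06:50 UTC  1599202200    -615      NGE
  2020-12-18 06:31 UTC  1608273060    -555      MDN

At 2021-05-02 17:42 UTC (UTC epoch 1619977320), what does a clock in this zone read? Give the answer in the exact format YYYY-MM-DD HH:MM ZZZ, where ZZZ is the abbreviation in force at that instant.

2021-05-02 08:27 MDN

Query: 2021-05-02 17:42 UTC
Rule 2/2 (MDN, -09:15): 2020-12-18 06:31 UTC ≤ query < +∞
17·60 + 42 - 555 = 507 min
507 = 0·1440 + 507; 507 = 8·60 + 27 → 08:27, same day
→ 2021-05-02 08:27 MDN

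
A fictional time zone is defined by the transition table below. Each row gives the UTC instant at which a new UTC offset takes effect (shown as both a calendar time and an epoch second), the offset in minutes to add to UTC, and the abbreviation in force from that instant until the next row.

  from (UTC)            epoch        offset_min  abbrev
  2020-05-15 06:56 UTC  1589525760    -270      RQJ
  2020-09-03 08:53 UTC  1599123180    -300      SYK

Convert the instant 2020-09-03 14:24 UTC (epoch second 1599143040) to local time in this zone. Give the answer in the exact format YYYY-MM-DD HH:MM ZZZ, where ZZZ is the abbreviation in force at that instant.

Query: 2020-09-03 14:24 UTC
Rule 2/2 (SYK, -05:00): 2020-09-03 08:53 UTC ≤ query < +∞
14·60 + 24 - 300 = 564 min
564 = 0·1440 + 564; 564 = 9·60 + 24 → 09:24, same day
→ 2020-09-03 09:24 SYK

2020-09-03 09:24 SYK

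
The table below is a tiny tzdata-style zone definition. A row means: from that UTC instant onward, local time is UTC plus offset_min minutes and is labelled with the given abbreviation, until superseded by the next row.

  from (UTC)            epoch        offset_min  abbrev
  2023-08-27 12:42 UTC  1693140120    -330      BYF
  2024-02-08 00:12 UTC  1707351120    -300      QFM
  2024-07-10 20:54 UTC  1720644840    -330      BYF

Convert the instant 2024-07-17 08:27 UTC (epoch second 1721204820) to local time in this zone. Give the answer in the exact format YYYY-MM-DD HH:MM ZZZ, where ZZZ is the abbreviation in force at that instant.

Query: 2024-07-17 08:27 UTC
Rule 3/3 (BYF, -05:30): 2024-07-10 20:54 UTC ≤ query < +∞
8·60 + 27 - 330 = 177 min
177 = 0·1440 + 177; 177 = 2·60 + 57 → 02:57, same day
→ 2024-07-17 02:57 BYF

2024-07-17 02:57 BYF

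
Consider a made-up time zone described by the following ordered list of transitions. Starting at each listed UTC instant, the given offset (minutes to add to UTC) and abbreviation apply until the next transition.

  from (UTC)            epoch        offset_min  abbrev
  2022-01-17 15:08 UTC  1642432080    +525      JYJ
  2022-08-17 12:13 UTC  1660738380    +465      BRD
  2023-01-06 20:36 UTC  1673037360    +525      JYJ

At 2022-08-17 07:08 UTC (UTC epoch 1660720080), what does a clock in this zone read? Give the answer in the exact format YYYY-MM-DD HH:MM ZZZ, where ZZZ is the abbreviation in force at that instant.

2022-08-17 15:53 JYJ

Query: 2022-08-17 07:08 UTC
Rule 1/3 (JYJ, +08:45): 2022-01-17 15:08 UTC ≤ query < 2022-08-17 12:13 UTC
7·60 + 8 + 525 = 953 min
953 = 0·1440 + 953; 953 = 15·60 + 53 → 15:53, same day
→ 2022-08-17 15:53 JYJ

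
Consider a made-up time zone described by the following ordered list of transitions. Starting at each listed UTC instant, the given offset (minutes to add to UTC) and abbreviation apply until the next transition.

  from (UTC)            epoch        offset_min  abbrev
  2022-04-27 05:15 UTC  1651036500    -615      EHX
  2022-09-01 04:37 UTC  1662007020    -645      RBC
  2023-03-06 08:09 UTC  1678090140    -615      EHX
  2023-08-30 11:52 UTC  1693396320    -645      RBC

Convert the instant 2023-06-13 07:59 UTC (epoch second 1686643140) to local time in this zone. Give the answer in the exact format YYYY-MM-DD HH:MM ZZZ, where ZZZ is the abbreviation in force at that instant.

2023-06-12 21:44 EHX

Query: 2023-06-13 07:59 UTC
Rule 3/4 (EHX, -10:15): 2023-03-06 08:09 UTC ≤ query < 2023-08-30 11:52 UTC
7·60 + 59 - 615 = -136 min
-136 = -1·1440 + 1304; 1304 = 21·60 + 44 → 21:44, 2023-06-13 - 1 day = 2023-06-12
→ 2023-06-12 21:44 EHX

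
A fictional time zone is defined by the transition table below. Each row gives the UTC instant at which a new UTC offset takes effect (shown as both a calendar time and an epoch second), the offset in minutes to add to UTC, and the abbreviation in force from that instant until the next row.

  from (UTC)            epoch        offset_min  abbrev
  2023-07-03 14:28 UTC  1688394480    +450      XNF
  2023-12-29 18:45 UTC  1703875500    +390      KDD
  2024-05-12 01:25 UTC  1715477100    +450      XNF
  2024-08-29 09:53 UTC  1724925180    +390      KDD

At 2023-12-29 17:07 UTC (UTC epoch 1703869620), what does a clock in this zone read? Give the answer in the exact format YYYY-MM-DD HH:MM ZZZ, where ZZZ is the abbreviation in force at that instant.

Query: 2023-12-29 17:07 UTC
Rule 1/4 (XNF, +07:30): 2023-07-03 14:28 UTC ≤ query < 2023-12-29 18:45 UTC
17·60 + 7 + 450 = 1477 min
1477 = 1·1440 + 37; 37 = 0·60 + 37 → 00:37, 2023-12-29 + 1 day = 2023-12-30
→ 2023-12-30 00:37 XNF

2023-12-30 00:37 XNF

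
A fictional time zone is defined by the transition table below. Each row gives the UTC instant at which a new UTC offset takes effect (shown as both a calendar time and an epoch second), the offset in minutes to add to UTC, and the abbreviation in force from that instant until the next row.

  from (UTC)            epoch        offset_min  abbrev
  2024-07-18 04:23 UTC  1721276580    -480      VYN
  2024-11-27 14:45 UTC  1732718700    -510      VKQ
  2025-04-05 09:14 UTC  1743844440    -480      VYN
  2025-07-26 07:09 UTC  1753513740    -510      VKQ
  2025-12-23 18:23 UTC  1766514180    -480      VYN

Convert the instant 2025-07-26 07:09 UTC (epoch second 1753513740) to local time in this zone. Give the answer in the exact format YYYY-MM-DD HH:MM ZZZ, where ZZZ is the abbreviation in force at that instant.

Query: 2025-07-26 07:09 UTC
Rule 4/5 (VKQ, -08:30): 2025-07-26 07:09 UTC ≤ query < 2025-12-23 18:23 UTC
7·60 + 9 - 510 = -81 min
-81 = -1·1440 + 1359; 1359 = 22·60 + 39 → 22:39, 2025-07-26 - 1 day = 2025-07-25
→ 2025-07-25 22:39 VKQ

2025-07-25 22:39 VKQ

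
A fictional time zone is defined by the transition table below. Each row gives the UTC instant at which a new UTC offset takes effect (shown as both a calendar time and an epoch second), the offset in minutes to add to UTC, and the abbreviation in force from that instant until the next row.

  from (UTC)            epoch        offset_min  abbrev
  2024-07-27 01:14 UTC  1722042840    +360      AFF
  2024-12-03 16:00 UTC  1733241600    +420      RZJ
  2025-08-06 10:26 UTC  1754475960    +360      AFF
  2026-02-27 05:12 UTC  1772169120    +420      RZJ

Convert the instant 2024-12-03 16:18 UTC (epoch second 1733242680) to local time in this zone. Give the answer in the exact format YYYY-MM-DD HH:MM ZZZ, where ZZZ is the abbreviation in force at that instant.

2024-12-03 23:18 RZJ

Query: 2024-12-03 16:18 UTC
Rule 2/4 (RZJ, +07:00): 2024-12-03 16:00 UTC ≤ query < 2025-08-06 10:26 UTC
16·60 + 18 + 420 = 1398 min
1398 = 0·1440 + 1398; 1398 = 23·60 + 18 → 23:18, same day
→ 2024-12-03 23:18 RZJ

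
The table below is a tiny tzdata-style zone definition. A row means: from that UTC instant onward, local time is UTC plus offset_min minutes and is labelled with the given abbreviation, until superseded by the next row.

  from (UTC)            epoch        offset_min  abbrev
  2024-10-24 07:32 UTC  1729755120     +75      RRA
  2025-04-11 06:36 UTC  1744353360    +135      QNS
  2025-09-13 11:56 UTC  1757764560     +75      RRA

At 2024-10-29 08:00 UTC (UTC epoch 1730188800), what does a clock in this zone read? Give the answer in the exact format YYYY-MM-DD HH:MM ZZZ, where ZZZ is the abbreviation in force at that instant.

2024-10-29 09:15 RRA

Query: 2024-10-29 08:00 UTC
Rule 1/3 (RRA, +01:15): 2024-10-24 07:32 UTC ≤ query < 2025-04-11 06:36 UTC
8·60 + 0 + 75 = 555 min
555 = 0·1440 + 555; 555 = 9·60 + 15 → 09:15, same day
→ 2024-10-29 09:15 RRA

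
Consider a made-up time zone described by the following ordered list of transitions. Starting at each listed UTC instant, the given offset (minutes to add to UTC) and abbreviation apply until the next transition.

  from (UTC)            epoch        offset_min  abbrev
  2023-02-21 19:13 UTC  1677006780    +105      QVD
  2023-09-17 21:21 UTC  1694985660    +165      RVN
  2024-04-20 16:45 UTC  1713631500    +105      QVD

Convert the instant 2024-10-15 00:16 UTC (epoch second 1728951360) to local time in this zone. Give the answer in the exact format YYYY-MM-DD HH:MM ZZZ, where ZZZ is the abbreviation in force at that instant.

Query: 2024-10-15 00:16 UTC
Rule 3/3 (QVD, +01:45): 2024-04-20 16:45 UTC ≤ query < +∞
0·60 + 16 + 105 = 121 min
121 = 0·1440 + 121; 121 = 2·60 + 1 → 02:01, same day
→ 2024-10-15 02:01 QVD

2024-10-15 02:01 QVD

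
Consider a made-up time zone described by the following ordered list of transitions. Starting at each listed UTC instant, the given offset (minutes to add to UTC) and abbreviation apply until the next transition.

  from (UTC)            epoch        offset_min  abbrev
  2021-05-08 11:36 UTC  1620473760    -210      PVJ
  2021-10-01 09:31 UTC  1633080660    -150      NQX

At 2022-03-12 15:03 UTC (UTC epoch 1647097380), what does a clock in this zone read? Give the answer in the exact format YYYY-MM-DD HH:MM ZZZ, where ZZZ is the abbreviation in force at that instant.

Query: 2022-03-12 15:03 UTC
Rule 2/2 (NQX, -02:30): 2021-10-01 09:31 UTC ≤ query < +∞
15·60 + 3 - 150 = 753 min
753 = 0·1440 + 753; 753 = 12·60 + 33 → 12:33, same day
→ 2022-03-12 12:33 NQX

2022-03-12 12:33 NQX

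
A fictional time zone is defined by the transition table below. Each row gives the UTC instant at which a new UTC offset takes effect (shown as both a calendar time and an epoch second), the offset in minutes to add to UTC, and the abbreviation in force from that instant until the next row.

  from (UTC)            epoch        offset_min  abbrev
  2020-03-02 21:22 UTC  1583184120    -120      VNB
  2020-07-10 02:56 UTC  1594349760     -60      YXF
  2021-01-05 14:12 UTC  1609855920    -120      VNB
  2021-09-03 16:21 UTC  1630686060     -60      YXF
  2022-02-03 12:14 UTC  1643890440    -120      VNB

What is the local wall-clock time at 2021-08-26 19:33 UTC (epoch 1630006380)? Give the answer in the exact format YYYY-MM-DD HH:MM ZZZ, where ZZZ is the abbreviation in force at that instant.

2021-08-26 17:33 VNB

Query: 2021-08-26 19:33 UTC
Rule 3/5 (VNB, -02:00): 2021-01-05 14:12 UTC ≤ query < 2021-09-03 16:21 UTC
19·60 + 33 - 120 = 1053 min
1053 = 0·1440 + 1053; 1053 = 17·60 + 33 → 17:33, same day
→ 2021-08-26 17:33 VNB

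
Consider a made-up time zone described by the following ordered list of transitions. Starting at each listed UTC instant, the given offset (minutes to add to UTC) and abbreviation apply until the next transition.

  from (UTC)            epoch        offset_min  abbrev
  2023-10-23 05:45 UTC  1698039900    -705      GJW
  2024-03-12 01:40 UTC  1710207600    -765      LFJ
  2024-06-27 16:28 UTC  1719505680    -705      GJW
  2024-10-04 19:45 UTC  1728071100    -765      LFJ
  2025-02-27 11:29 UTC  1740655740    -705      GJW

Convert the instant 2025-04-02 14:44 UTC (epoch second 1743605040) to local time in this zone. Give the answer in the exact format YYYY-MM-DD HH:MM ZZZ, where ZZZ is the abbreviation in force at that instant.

Query: 2025-04-02 14:44 UTC
Rule 5/5 (GJW, -11:45): 2025-02-27 11:29 UTC ≤ query < +∞
14·60 + 44 - 705 = 179 min
179 = 0·1440 + 179; 179 = 2·60 + 59 → 02:59, same day
→ 2025-04-02 02:59 GJW

2025-04-02 02:59 GJW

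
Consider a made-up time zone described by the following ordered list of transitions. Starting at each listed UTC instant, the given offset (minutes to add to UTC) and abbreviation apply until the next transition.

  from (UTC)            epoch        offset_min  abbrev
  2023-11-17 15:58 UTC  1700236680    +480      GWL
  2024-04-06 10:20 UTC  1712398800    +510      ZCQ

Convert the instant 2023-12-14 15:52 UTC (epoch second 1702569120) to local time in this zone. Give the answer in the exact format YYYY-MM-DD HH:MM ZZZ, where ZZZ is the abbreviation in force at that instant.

2023-12-14 23:52 GWL

Query: 2023-12-14 15:52 UTC
Rule 1/2 (GWL, +08:00): 2023-11-17 15:58 UTC ≤ query < 2024-04-06 10:20 UTC
15·60 + 52 + 480 = 1432 min
1432 = 0·1440 + 1432; 1432 = 23·60 + 52 → 23:52, same day
→ 2023-12-14 23:52 GWL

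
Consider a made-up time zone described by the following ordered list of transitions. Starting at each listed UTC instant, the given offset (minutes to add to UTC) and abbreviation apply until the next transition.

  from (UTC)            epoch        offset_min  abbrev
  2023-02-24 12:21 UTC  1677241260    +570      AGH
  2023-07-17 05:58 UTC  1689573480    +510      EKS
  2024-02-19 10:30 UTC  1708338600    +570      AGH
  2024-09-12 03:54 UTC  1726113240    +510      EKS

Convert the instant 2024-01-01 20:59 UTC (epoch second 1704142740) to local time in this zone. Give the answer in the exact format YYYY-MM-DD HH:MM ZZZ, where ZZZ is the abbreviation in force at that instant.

Query: 2024-01-01 20:59 UTC
Rule 2/4 (EKS, +08:30): 2023-07-17 05:58 UTC ≤ query < 2024-02-19 10:30 UTC
20·60 + 59 + 510 = 1769 min
1769 = 1·1440 + 329; 329 = 5·60 + 29 → 05:29, 2024-01-01 + 1 day = 2024-01-02
→ 2024-01-02 05:29 EKS

2024-01-02 05:29 EKS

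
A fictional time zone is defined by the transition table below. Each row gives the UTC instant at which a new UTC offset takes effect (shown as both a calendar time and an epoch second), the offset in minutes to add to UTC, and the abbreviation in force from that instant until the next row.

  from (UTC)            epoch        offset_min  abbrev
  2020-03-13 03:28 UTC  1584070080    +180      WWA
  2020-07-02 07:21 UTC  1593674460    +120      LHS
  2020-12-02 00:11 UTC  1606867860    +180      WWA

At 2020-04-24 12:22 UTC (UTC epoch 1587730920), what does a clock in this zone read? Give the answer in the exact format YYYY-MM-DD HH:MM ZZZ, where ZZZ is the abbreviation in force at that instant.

Query: 2020-04-24 12:22 UTC
Rule 1/3 (WWA, +03:00): 2020-03-13 03:28 UTC ≤ query < 2020-07-02 07:21 UTC
12·60 + 22 + 180 = 922 min
922 = 0·1440 + 922; 922 = 15·60 + 22 → 15:22, same day
→ 2020-04-24 15:22 WWA

2020-04-24 15:22 WWA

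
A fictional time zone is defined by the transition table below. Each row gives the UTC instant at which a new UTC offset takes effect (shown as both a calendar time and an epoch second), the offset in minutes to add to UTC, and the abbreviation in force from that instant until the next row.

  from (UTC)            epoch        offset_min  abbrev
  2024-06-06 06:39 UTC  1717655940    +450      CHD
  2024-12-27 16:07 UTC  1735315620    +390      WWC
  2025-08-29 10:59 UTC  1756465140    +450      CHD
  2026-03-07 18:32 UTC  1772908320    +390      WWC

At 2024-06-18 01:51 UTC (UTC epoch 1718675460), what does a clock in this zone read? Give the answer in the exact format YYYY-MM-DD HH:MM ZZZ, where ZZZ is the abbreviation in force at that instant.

2024-06-18 09:21 CHD

Query: 2024-06-18 01:51 UTC
Rule 1/4 (CHD, +07:30): 2024-06-06 06:39 UTC ≤ query < 2024-12-27 16:07 UTC
1·60 + 51 + 450 = 561 min
561 = 0·1440 + 561; 561 = 9·60 + 21 → 09:21, same day
→ 2024-06-18 09:21 CHD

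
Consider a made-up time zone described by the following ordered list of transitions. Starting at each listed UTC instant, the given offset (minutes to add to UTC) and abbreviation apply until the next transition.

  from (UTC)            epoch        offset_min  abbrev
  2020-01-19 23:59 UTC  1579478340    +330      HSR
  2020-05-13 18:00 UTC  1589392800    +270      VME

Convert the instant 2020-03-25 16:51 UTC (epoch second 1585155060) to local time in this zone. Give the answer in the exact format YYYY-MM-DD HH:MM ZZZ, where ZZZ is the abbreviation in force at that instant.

2020-03-25 22:21 HSR

Query: 2020-03-25 16:51 UTC
Rule 1/2 (HSR, +05:30): 2020-01-19 23:59 UTC ≤ query < 2020-05-13 18:00 UTC
16·60 + 51 + 330 = 1341 min
1341 = 0·1440 + 1341; 1341 = 22·60 + 21 → 22:21, same day
→ 2020-03-25 22:21 HSR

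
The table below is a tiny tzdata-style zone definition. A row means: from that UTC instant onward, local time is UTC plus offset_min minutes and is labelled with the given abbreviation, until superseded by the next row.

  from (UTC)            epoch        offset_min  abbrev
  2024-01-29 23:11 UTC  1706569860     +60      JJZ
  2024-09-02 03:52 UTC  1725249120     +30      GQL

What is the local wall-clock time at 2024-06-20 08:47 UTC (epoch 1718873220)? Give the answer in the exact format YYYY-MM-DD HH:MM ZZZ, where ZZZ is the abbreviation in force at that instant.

Query: 2024-06-20 08:47 UTC
Rule 1/2 (JJZ, +01:00): 2024-01-29 23:11 UTC ≤ query < 2024-09-02 03:52 UTC
8·60 + 47 + 60 = 587 min
587 = 0·1440 + 587; 587 = 9·60 + 47 → 09:47, same day
→ 2024-06-20 09:47 JJZ

2024-06-20 09:47 JJZ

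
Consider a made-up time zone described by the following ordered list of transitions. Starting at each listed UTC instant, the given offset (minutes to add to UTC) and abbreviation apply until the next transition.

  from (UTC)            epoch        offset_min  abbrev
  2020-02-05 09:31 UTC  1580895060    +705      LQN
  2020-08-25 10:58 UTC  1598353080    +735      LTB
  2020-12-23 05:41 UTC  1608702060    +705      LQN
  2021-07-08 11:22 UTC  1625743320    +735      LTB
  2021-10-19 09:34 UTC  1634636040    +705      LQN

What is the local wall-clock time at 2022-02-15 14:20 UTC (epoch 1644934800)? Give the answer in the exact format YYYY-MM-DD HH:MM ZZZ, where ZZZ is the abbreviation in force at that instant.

2022-02-16 02:05 LQN

Query: 2022-02-15 14:20 UTC
Rule 5/5 (LQN, +11:45): 2021-10-19 09:34 UTC ≤ query < +∞
14·60 + 20 + 705 = 1565 min
1565 = 1·1440 + 125; 125 = 2·60 + 5 → 02:05, 2022-02-15 + 1 day = 2022-02-16
→ 2022-02-16 02:05 LQN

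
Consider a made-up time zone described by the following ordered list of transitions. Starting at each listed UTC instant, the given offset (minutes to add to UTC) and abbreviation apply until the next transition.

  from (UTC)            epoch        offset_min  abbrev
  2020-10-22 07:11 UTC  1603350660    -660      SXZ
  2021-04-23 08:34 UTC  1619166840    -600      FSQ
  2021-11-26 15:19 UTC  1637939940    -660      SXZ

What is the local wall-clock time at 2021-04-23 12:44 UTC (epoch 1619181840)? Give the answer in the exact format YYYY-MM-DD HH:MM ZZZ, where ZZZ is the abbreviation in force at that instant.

Query: 2021-04-23 12:44 UTC
Rule 2/3 (FSQ, -10:00): 2021-04-23 08:34 UTC ≤ query < 2021-11-26 15:19 UTC
12·60 + 44 - 600 = 164 min
164 = 0·1440 + 164; 164 = 2·60 + 44 → 02:44, same day
→ 2021-04-23 02:44 FSQ

2021-04-23 02:44 FSQ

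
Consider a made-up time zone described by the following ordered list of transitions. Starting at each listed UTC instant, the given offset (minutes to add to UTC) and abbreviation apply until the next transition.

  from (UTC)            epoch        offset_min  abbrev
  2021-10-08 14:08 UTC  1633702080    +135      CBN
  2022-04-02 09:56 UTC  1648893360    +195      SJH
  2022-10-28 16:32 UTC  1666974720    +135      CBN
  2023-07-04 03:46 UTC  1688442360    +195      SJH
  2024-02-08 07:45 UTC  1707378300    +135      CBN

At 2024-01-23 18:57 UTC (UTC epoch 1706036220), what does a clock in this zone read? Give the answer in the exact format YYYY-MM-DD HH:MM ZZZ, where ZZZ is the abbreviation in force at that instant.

2024-01-23 22:12 SJH

Query: 2024-01-23 18:57 UTC
Rule 4/5 (SJH, +03:15): 2023-07-04 03:46 UTC ≤ query < 2024-02-08 07:45 UTC
18·60 + 57 + 195 = 1332 min
1332 = 0·1440 + 1332; 1332 = 22·60 + 12 → 22:12, same day
→ 2024-01-23 22:12 SJH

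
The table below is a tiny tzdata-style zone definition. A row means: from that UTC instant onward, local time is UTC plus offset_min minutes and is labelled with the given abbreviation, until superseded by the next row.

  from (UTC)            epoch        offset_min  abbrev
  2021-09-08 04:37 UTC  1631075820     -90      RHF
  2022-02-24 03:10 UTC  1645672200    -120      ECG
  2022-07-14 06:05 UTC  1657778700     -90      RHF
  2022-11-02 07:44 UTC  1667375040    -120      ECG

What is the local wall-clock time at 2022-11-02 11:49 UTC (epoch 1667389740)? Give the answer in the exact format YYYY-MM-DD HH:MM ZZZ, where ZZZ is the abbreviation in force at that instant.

Query: 2022-11-02 11:49 UTC
Rule 4/4 (ECG, -02:00): 2022-11-02 07:44 UTC ≤ query < +∞
11·60 + 49 - 120 = 589 min
589 = 0·1440 + 589; 589 = 9·60 + 49 → 09:49, same day
→ 2022-11-02 09:49 ECG

2022-11-02 09:49 ECG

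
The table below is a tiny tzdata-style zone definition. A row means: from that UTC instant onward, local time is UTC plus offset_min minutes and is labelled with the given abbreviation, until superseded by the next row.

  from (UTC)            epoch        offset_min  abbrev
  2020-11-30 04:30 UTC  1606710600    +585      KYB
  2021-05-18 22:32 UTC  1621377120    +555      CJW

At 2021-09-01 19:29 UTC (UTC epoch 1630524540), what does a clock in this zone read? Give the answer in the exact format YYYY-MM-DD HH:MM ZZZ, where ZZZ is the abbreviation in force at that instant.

2021-09-02 04:44 CJW

Query: 2021-09-01 19:29 UTC
Rule 2/2 (CJW, +09:15): 2021-05-18 22:32 UTC ≤ query < +∞
19·60 + 29 + 555 = 1724 min
1724 = 1·1440 + 284; 284 = 4·60 + 44 → 04:44, 2021-09-01 + 1 day = 2021-09-02
→ 2021-09-02 04:44 CJW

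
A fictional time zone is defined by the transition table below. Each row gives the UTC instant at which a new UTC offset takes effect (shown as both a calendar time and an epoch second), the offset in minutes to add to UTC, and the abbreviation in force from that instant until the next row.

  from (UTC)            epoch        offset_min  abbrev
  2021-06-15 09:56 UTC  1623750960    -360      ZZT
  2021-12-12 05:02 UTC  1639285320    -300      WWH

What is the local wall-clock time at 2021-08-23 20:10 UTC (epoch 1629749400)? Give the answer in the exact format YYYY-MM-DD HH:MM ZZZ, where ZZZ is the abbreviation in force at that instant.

Query: 2021-08-23 20:10 UTC
Rule 1/2 (ZZT, -06:00): 2021-06-15 09:56 UTC ≤ query < 2021-12-12 05:02 UTC
20·60 + 10 - 360 = 850 min
850 = 0·1440 + 850; 850 = 14·60 + 10 → 14:10, same day
→ 2021-08-23 14:10 ZZT

2021-08-23 14:10 ZZT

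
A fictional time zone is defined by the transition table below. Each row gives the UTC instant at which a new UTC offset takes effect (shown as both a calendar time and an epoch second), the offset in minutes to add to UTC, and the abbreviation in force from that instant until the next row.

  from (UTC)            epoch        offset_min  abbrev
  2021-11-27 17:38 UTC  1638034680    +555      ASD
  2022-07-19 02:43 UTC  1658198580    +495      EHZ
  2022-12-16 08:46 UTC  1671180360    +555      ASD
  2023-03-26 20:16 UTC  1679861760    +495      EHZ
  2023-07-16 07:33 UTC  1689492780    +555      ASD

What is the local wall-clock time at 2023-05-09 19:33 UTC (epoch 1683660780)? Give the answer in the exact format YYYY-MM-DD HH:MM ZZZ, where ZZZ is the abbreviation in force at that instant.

Query: 2023-05-09 19:33 UTC
Rule 4/5 (EHZ, +08:15): 2023-03-26 20:16 UTC ≤ query < 2023-07-16 07:33 UTC
19·60 + 33 + 495 = 1668 min
1668 = 1·1440 + 228; 228 = 3·60 + 48 → 03:48, 2023-05-09 + 1 day = 2023-05-10
→ 2023-05-10 03:48 EHZ

2023-05-10 03:48 EHZ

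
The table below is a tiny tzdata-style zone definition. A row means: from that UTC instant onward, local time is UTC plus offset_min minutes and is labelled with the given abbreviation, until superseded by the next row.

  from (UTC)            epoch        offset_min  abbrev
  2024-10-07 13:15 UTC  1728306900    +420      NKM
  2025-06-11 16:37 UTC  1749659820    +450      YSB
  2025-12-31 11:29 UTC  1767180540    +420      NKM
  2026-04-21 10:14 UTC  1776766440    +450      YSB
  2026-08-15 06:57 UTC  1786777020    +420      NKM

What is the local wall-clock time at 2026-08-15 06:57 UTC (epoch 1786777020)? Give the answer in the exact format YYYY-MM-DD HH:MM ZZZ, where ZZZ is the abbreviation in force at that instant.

2026-08-15 13:57 NKM

Query: 2026-08-15 06:57 UTC
Rule 5/5 (NKM, +07:00): 2026-08-15 06:57 UTC ≤ query < +∞
6·60 + 57 + 420 = 837 min
837 = 0·1440 + 837; 837 = 13·60 + 57 → 13:57, same day
→ 2026-08-15 13:57 NKM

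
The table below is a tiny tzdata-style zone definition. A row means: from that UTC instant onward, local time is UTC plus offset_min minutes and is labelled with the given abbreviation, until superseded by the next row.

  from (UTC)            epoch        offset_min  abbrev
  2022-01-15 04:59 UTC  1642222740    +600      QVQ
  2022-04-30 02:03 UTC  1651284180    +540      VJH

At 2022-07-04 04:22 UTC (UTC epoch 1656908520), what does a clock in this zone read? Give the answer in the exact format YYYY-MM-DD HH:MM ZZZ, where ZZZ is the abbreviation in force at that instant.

2022-07-04 13:22 VJH

Query: 2022-07-04 04:22 UTC
Rule 2/2 (VJH, +09:00): 2022-04-30 02:03 UTC ≤ query < +∞
4·60 + 22 + 540 = 802 min
802 = 0·1440 + 802; 802 = 13·60 + 22 → 13:22, same day
→ 2022-07-04 13:22 VJH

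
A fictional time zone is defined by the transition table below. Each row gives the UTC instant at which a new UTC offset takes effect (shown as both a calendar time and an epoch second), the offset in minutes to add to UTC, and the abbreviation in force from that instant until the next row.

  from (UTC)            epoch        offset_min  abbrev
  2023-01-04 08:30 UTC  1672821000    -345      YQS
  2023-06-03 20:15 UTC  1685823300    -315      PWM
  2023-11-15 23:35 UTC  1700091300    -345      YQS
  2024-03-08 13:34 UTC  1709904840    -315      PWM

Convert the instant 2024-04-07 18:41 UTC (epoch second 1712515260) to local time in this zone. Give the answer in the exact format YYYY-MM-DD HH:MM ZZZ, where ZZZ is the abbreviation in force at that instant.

2024-04-07 13:26 PWM

Query: 2024-04-07 18:41 UTC
Rule 4/4 (PWM, -05:15): 2024-03-08 13:34 UTC ≤ query < +∞
18·60 + 41 - 315 = 806 min
806 = 0·1440 + 806; 806 = 13·60 + 26 → 13:26, same day
→ 2024-04-07 13:26 PWM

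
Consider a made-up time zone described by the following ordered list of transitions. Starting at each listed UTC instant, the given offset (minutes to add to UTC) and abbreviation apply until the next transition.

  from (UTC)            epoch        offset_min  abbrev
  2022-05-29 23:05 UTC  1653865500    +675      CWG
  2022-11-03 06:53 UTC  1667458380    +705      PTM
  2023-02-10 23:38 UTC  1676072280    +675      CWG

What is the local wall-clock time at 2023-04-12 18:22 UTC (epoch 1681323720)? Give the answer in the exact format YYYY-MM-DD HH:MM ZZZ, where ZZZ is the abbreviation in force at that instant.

Query: 2023-04-12 18:22 UTC
Rule 3/3 (CWG, +11:15): 2023-02-10 23:38 UTC ≤ query < +∞
18·60 + 22 + 675 = 1777 min
1777 = 1·1440 + 337; 337 = 5·60 + 37 → 05:37, 2023-04-12 + 1 day = 2023-04-13
→ 2023-04-13 05:37 CWG

2023-04-13 05:37 CWG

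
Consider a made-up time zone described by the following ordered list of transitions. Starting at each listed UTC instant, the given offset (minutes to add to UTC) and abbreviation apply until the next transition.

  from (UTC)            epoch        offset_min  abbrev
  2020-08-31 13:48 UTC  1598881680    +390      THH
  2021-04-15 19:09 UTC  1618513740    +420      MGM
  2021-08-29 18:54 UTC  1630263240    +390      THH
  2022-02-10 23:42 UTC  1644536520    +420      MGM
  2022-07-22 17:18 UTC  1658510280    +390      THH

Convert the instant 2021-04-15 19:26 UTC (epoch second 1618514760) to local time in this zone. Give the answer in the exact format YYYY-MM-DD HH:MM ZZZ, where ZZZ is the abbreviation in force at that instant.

2021-04-16 02:26 MGM

Query: 2021-04-15 19:26 UTC
Rule 2/5 (MGM, +07:00): 2021-04-15 19:09 UTC ≤ query < 2021-08-29 18:54 UTC
19·60 + 26 + 420 = 1586 min
1586 = 1·1440 + 146; 146 = 2·60 + 26 → 02:26, 2021-04-15 + 1 day = 2021-04-16
→ 2021-04-16 02:26 MGM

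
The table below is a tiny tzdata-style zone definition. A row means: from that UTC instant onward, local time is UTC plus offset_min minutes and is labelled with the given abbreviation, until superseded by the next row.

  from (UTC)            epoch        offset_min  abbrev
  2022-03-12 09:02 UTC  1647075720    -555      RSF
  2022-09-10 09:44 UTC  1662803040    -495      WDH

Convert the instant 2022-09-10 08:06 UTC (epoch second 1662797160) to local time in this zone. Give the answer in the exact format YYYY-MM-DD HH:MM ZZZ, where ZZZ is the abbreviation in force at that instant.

Query: 2022-09-10 08:06 UTC
Rule 1/2 (RSF, -09:15): 2022-03-12 09:02 UTC ≤ query < 2022-09-10 09:44 UTC
8·60 + 6 - 555 = -69 min
-69 = -1·1440 + 1371; 1371 = 22·60 + 51 → 22:51, 2022-09-10 - 1 day = 2022-09-09
→ 2022-09-09 22:51 RSF

2022-09-09 22:51 RSF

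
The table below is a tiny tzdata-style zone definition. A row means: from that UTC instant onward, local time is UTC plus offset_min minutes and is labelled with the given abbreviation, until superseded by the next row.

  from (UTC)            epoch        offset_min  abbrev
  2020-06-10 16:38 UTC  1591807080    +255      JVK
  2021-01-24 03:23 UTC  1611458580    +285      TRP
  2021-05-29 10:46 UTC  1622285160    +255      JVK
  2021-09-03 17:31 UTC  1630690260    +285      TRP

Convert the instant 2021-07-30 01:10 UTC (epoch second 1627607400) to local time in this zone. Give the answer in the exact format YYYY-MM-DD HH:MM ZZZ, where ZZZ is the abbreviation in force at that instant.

Query: 2021-07-30 01:10 UTC
Rule 3/4 (JVK, +04:15): 2021-05-29 10:46 UTC ≤ query < 2021-09-03 17:31 UTC
1·60 + 10 + 255 = 325 min
325 = 0·1440 + 325; 325 = 5·60 + 25 → 05:25, same day
→ 2021-07-30 05:25 JVK

2021-07-30 05:25 JVK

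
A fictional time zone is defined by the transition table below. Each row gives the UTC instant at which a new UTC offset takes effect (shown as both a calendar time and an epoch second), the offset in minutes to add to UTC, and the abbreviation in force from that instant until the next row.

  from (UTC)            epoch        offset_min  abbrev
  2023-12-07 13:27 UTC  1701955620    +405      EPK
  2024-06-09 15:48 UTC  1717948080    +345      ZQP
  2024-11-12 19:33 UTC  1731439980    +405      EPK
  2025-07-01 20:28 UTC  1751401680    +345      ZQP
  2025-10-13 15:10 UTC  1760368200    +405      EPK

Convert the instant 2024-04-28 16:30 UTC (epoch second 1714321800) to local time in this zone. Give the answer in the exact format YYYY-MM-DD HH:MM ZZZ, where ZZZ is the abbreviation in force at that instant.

2024-04-28 23:15 EPK

Query: 2024-04-28 16:30 UTC
Rule 1/5 (EPK, +06:45): 2023-12-07 13:27 UTC ≤ query < 2024-06-09 15:48 UTC
16·60 + 30 + 405 = 1395 min
1395 = 0·1440 + 1395; 1395 = 23·60 + 15 → 23:15, same day
→ 2024-04-28 23:15 EPK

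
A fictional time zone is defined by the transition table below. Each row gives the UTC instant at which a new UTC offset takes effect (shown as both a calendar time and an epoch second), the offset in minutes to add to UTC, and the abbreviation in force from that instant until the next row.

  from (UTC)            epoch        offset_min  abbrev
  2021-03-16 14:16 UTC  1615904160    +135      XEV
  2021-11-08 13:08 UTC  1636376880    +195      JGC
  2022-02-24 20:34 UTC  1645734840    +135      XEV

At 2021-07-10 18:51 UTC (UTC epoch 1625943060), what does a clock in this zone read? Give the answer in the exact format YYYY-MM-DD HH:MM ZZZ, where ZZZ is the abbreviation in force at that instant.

Query: 2021-07-10 18:51 UTC
Rule 1/3 (XEV, +02:15): 2021-03-16 14:16 UTC ≤ query < 2021-11-08 13:08 UTC
18·60 + 51 + 135 = 1266 min
1266 = 0·1440 + 1266; 1266 = 21·60 + 6 → 21:06, same day
→ 2021-07-10 21:06 XEV

2021-07-10 21:06 XEV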